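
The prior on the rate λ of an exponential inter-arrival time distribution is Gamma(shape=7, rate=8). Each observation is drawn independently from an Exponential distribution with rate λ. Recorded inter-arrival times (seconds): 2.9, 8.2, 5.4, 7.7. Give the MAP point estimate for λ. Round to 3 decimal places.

λ̂_MAP = 0.311

The Exponential(rate=λ) likelihood is ∝ λ^n e^(−λΣtᵢ). Here n = 4 and Σtᵢ = 2.9 + 8.2 + 5.4 + 7.7 = 24.2.
Posterior ∝ λ^6e^(−8λ) · λ^4e^(−24.2λ) = λ^10e^(−32.2λ), i.e. Gamma(11, 32.2).
Mode = (a−1)/b = 10/32.2 ≈ 0.311.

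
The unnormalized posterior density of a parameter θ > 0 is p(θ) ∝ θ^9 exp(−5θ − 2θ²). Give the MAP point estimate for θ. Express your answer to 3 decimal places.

ℓ'(θ) = 9/θ − 5 − 4θ. Setting this to zero and multiplying by θ: 4θ² + 5θ − 9 = 0.
θ = (−5 + √(5² + 4·4·9)) / (2·4) = (−5 + √169) / 8 = (−5 + 13)/8 = 1.
ℓ''(θ) = −9/θ² − 4 < 0, confirming a maximum.

θ̂_MAP = 1.000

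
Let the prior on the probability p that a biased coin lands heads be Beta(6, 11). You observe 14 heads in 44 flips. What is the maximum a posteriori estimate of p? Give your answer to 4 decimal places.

p̂_MAP = 0.3220

Prior: Beta(6, 11).
Data: 14 successes in 44 trials. The binomial likelihood contributes p^14(1−p)^30, so the posterior is Beta(6+14, 11+30) = Beta(20, 41).
For Beta(a, b) with a, b > 1 the mode is (a−1)/(a+b−2) = 19/59 ≈ 0.3220.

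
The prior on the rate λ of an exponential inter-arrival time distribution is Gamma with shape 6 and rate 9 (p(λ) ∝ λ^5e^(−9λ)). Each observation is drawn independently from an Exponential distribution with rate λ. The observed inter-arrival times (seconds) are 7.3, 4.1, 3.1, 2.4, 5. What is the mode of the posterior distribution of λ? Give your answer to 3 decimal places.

λ̂_MAP = 0.324

The Exponential(rate=λ) likelihood is ∝ λ^n e^(−λΣtᵢ). Here n = 5 and Σtᵢ = 7.3 + 4.1 + 3.1 + 2.4 + 5 = 21.9.
Posterior ∝ λ^5e^(−9λ) · λ^5e^(−21.9λ) = λ^10e^(−30.9λ), i.e. Gamma(11, 30.9).
Mode = (a−1)/b = 10/30.9 ≈ 0.324.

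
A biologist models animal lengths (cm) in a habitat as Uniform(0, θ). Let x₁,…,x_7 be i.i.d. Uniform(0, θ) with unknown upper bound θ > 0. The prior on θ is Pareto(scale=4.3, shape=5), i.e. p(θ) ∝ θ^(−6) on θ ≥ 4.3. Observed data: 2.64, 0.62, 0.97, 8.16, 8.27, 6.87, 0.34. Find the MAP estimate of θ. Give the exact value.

θ̂_MAP = 8.27

The Uniform(0, θ) likelihood is θ^(−n) for θ ≥ max(xᵢ), zero otherwise. Here max(xᵢ) = 8.27.
Posterior ∝ θ^(−6) · θ^(−7) = θ^(−13) on θ ≥ max(4.3, 8.27) = 8.27.
This density is strictly decreasing in θ, so the posterior mode lies at the lower boundary of the support.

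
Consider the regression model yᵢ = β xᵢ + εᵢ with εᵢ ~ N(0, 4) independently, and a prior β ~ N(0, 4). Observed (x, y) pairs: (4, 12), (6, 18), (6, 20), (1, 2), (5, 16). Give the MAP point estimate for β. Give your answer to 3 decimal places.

β̂_MAP = 3.113

log p(β | y) = −Σ(yᵢ − βxᵢ)²/(2·4) − β²/(2·4) + const.
Setting the derivative to zero: Σxᵢ(yᵢ − βxᵢ)/4 − β/4 = 0, so β = Σxᵢyᵢ / (Σxᵢ² + σ²/τ²).
Σxᵢyᵢ = 4·12 + 6·18 + 6·20 + 1·2 + 5·16 = 358; Σxᵢ² = 114; σ²/τ² = 1.
β̂_MAP = 358 / (114 + 1) = 358/115 ≈ 3.113.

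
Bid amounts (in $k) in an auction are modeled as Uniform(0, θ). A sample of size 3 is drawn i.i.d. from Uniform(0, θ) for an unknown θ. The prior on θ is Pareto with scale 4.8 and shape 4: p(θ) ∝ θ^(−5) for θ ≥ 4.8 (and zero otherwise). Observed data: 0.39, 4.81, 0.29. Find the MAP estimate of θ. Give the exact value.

θ̂_MAP = 4.81

The Uniform(0, θ) likelihood is θ^(−n) for θ ≥ max(xᵢ), zero otherwise. Here max(xᵢ) = 4.81.
Posterior ∝ θ^(−5) · θ^(−3) = θ^(−8) on θ ≥ max(4.8, 4.81) = 4.81.
This density is strictly decreasing in θ, so the posterior mode lies at the lower boundary of the support.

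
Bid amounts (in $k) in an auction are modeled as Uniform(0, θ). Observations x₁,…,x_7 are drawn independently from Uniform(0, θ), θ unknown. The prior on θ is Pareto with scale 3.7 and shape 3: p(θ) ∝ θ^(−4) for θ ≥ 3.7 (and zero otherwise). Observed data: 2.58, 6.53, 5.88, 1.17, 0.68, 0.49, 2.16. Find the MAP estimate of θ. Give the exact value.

θ̂_MAP = 6.53

The Uniform(0, θ) likelihood is θ^(−n) for θ ≥ max(xᵢ), zero otherwise. Here max(xᵢ) = 6.53.
Posterior ∝ θ^(−4) · θ^(−7) = θ^(−11) on θ ≥ max(3.7, 6.53) = 6.53.
This density is strictly decreasing in θ, so the posterior mode lies at the lower boundary of the support.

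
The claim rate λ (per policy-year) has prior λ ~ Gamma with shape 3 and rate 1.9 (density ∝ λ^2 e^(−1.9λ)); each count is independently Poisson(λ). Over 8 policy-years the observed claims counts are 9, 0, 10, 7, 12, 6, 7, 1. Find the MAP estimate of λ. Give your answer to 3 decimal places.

Σxᵢ = 9+0+10+7+12+6+7+1 = 52, with n = 8.
Posterior ∝ λ^2e^(−1.9λ) · λ^52e^(−8λ) = λ^54e^(−9.9λ), i.e. Gamma(shape=55, rate=9.9).
The mode of a Gamma(a, b) with a ≥ 1 (shape–rate) is (a−1)/b = 54/9.9 ≈ 5.455.

λ̂_MAP = 5.455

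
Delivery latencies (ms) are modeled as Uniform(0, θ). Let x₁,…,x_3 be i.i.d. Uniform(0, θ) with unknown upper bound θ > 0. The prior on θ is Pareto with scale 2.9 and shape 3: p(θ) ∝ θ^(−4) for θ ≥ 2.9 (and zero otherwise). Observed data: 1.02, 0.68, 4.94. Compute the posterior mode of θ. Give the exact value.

The Uniform(0, θ) likelihood is θ^(−n) for θ ≥ max(xᵢ), zero otherwise. Here max(xᵢ) = 4.94.
Posterior ∝ θ^(−4) · θ^(−3) = θ^(−7) on θ ≥ max(2.9, 4.94) = 4.94.
This density is strictly decreasing in θ, so the posterior mode lies at the lower boundary of the support.

θ̂_MAP = 4.94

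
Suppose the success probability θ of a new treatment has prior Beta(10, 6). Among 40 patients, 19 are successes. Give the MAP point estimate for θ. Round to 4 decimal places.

θ̂_MAP = 0.5185

Prior: Beta(10, 6).
Data: 19 successes in 40 trials. The binomial likelihood contributes θ^19(1−θ)^21, so the posterior is Beta(10+19, 6+21) = Beta(29, 27).
For Beta(a, b) with a, b > 1 the mode is (a−1)/(a+b−2) = 28/54 ≈ 0.5185.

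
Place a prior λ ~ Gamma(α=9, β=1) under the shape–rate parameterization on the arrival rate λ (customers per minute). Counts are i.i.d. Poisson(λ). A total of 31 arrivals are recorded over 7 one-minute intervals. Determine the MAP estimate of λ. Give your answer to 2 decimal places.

λ̂_MAP = 4.88

Σxᵢ = 31, n = 7.
Posterior ∝ λ^8e^(−1λ) · λ^31e^(−7λ) = λ^39e^(−8λ), i.e. Gamma(shape=40, rate=8).
The mode of a Gamma(a, b) with a ≥ 1 (shape–rate) is (a−1)/b = 39/8 ≈ 4.88.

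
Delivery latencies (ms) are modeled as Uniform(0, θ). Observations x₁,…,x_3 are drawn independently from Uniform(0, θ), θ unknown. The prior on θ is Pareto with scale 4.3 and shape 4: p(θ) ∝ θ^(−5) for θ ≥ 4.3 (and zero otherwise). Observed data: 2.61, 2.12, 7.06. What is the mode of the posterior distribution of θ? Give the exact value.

The Uniform(0, θ) likelihood is θ^(−n) for θ ≥ max(xᵢ), zero otherwise. Here max(xᵢ) = 7.06.
Posterior ∝ θ^(−5) · θ^(−3) = θ^(−8) on θ ≥ max(4.3, 7.06) = 7.06.
This density is strictly decreasing in θ, so the posterior mode lies at the lower boundary of the support.

θ̂_MAP = 7.06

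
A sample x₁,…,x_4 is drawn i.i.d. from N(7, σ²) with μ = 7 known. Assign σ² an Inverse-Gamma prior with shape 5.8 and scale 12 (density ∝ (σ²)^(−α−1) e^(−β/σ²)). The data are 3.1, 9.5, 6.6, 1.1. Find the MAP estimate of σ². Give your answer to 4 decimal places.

σ̂²_MAP = 4.5699

Sum of squared deviations about the known mean: SS = (3.1−7)² + (9.5−7)² + (6.6−7)² + (1.1−7)² = 56.43.
The Normal likelihood contributes (σ²)^(−n/2) exp(−SS/(2σ²)), so the posterior is Inverse-Gamma(α + n/2, β + SS/2) = Inverse-Gamma(7.8, 40.215).
The mode of Inverse-Gamma(a, b) is b/(a+1) = 40.215/8.8 ≈ 4.5699.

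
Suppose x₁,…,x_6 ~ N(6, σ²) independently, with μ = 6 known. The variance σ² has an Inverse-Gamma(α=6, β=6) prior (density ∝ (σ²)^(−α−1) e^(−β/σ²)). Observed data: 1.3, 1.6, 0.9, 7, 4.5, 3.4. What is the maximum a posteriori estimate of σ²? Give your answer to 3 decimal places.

σ̂²_MAP = 4.474

Sum of squared deviations about the known mean: SS = (1.3−6)² + (1.6−6)² + (0.9−6)² + (7−6)² + (4.5−6)² + (3.4−6)² = 77.47.
The Normal likelihood contributes (σ²)^(−n/2) exp(−SS/(2σ²)), so the posterior is Inverse-Gamma(α + n/2, β + SS/2) = Inverse-Gamma(9, 44.735).
The mode of Inverse-Gamma(a, b) is b/(a+1) = 44.735/10 ≈ 4.474.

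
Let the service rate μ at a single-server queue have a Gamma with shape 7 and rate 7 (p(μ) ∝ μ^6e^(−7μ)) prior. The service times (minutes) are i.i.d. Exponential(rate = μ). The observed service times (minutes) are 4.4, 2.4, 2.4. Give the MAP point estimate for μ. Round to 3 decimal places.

The Exponential(rate=μ) likelihood is ∝ μ^n e^(−μΣtᵢ). Here n = 3 and Σtᵢ = 4.4 + 2.4 + 2.4 = 9.2.
Posterior ∝ μ^6e^(−7μ) · μ^3e^(−9.2μ) = μ^9e^(−16.2μ), i.e. Gamma(10, 16.2).
Mode = (a−1)/b = 9/16.2 ≈ 0.556.

μ̂_MAP = 0.556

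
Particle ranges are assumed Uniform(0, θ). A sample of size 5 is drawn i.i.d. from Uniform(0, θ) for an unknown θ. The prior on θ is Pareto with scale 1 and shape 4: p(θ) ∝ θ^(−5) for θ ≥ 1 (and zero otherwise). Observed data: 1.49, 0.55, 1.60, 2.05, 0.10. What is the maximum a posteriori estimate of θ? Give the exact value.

θ̂_MAP = 2.05

The Uniform(0, θ) likelihood is θ^(−n) for θ ≥ max(xᵢ), zero otherwise. Here max(xᵢ) = 2.05.
Posterior ∝ θ^(−5) · θ^(−5) = θ^(−10) on θ ≥ max(1, 2.05) = 2.05.
This density is strictly decreasing in θ, so the posterior mode lies at the lower boundary of the support.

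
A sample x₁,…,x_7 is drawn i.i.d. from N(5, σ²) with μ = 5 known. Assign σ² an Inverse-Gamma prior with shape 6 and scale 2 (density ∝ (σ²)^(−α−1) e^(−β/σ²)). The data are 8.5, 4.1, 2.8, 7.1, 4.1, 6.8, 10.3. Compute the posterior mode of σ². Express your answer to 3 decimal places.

Sum of squared deviations about the known mean: SS = (8.5−5)² + (4.1−5)² + (2.8−5)² + (7.1−5)² + (4.1−5)² + (6.8−5)² + (10.3−5)² = 54.45.
The Normal likelihood contributes (σ²)^(−n/2) exp(−SS/(2σ²)), so the posterior is Inverse-Gamma(α + n/2, β + SS/2) = Inverse-Gamma(9.5, 29.225).
The mode of Inverse-Gamma(a, b) is b/(a+1) = 29.225/10.5 ≈ 2.783.

σ̂²_MAP = 2.783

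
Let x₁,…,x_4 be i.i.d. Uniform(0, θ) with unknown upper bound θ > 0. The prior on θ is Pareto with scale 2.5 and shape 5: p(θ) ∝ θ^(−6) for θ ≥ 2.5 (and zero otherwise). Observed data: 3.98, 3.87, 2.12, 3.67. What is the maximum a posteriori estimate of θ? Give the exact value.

θ̂_MAP = 3.98

The Uniform(0, θ) likelihood is θ^(−n) for θ ≥ max(xᵢ), zero otherwise. Here max(xᵢ) = 3.98.
Posterior ∝ θ^(−6) · θ^(−4) = θ^(−10) on θ ≥ max(2.5, 3.98) = 3.98.
This density is strictly decreasing in θ, so the posterior mode lies at the lower boundary of the support.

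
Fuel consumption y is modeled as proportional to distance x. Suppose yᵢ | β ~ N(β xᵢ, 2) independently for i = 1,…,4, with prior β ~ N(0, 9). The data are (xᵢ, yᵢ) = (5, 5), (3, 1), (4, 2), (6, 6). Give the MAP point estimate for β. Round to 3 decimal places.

β̂_MAP = 0.835

log p(β | y) = −Σ(yᵢ − βxᵢ)²/(2·2) − β²/(2·9) + const.
Setting the derivative to zero: Σxᵢ(yᵢ − βxᵢ)/2 − β/9 = 0, so β = Σxᵢyᵢ / (Σxᵢ² + σ²/τ²).
Σxᵢyᵢ = 5·5 + 3·1 + 4·2 + 6·6 = 72; Σxᵢ² = 86; σ²/τ² = 2/9.
β̂_MAP = 72 / (86 + 2/9) = 72/(776/9) = 81/97 ≈ 0.835.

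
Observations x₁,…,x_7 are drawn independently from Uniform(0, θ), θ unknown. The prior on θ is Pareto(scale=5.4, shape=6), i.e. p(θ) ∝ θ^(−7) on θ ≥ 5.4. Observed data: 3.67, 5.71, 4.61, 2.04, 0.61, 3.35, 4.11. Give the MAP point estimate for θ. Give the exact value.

θ̂_MAP = 5.71

The Uniform(0, θ) likelihood is θ^(−n) for θ ≥ max(xᵢ), zero otherwise. Here max(xᵢ) = 5.71.
Posterior ∝ θ^(−7) · θ^(−7) = θ^(−14) on θ ≥ max(5.4, 5.71) = 5.71.
This density is strictly decreasing in θ, so the posterior mode lies at the lower boundary of the support.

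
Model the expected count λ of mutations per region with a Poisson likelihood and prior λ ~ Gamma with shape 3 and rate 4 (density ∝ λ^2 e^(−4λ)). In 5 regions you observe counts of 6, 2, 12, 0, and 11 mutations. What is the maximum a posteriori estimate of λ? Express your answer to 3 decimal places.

λ̂_MAP = 3.667

Σxᵢ = 6+2+12+0+11 = 31, with n = 5.
Posterior ∝ λ^2e^(−4λ) · λ^31e^(−5λ) = λ^33e^(−9λ), i.e. Gamma(shape=34, rate=9).
The mode of a Gamma(a, b) with a ≥ 1 (shape–rate) is (a−1)/b = 33/9 ≈ 3.667.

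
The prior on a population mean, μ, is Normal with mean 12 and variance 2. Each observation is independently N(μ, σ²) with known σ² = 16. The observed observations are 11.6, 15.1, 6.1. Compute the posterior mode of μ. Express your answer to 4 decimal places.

n = 3; x̄ = (11.6 + 15.1 + 6.1)/3 = 32.8/3 = 164/15 ≈ 10.9333.
For a Normal prior and Normal likelihood with known variance, the posterior is Normal; its mode equals its mean, the precision-weighted average.
Prior precision 1/σ₀² = 1/2 = 0.5; data precision n/σ² = 3/16 = 0.1875.
μ̂ = (0.5·12 + 0.1875·(164/15)) / (0.5 + 0.1875) = 8.05/0.6875 = 644/55 ≈ 11.7091.

μ̂_MAP = 11.7091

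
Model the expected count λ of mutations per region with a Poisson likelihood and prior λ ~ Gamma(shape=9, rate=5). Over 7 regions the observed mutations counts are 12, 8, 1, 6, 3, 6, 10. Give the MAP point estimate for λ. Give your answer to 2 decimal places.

Σxᵢ = 12+8+1+6+3+6+10 = 46, with n = 7.
Posterior ∝ λ^8e^(−5λ) · λ^46e^(−7λ) = λ^54e^(−12λ), i.e. Gamma(shape=55, rate=12).
The mode of a Gamma(a, b) with a ≥ 1 (shape–rate) is (a−1)/b = 54/12 ≈ 4.50.

λ̂_MAP = 4.50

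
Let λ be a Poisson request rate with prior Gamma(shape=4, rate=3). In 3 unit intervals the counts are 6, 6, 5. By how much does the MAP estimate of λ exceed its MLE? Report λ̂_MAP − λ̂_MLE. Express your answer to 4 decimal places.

MAP − MLE = -2.3333

Σxᵢ = 17. Posterior is Gamma(21, 6); MAP = (21−1)/6 = 20/6 ≈ 3.33333.
MLE = x̄ = 17/3 ≈ 5.66667.
Difference = 20/6 − 17/3 = -7/3 ≈ -2.3333.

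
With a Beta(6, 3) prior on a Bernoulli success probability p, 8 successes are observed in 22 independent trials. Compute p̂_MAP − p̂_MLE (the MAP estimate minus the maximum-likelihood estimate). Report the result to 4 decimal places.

Posterior is Beta(14, 17); MAP = (14−1)/(31−2) = 13/29 ≈ 0.44828.
MLE ignores the prior: p̂_MLE = k/n = 8/22 ≈ 0.36364.
Difference = 13/29 − 8/22 = 27/319 ≈ 0.0846.

MAP − MLE = 0.0846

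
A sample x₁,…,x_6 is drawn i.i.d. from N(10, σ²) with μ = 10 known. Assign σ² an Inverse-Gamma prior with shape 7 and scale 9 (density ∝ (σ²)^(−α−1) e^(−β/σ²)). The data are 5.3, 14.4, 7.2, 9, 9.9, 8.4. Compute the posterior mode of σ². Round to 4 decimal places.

σ̂²_MAP = 3.2209

Sum of squared deviations about the known mean: SS = (5.3−10)² + (14.4−10)² + (7.2−10)² + (9−10)² + (9.9−10)² + (8.4−10)² = 52.86.
The Normal likelihood contributes (σ²)^(−n/2) exp(−SS/(2σ²)), so the posterior is Inverse-Gamma(α + n/2, β + SS/2) = Inverse-Gamma(10, 35.43).
The mode of Inverse-Gamma(a, b) is b/(a+1) = 35.43/11 ≈ 3.2209.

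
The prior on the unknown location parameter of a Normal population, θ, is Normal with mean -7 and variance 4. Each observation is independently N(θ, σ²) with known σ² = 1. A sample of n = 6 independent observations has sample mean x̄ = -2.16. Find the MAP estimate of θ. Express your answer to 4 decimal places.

θ̂_MAP = -2.3536

n = 6, x̄ = -2.16.
For a Normal prior and Normal likelihood with known variance, the posterior is Normal; its mode equals its mean, the precision-weighted average.
Prior precision 1/σ₀² = 1/4 = 0.25; data precision n/σ² = 6/1 = 6.
θ̂ = (0.25·(-7) + 6·(-2.16)) / (0.25 + 6) = (-14.71)/6.25 = -2.3536.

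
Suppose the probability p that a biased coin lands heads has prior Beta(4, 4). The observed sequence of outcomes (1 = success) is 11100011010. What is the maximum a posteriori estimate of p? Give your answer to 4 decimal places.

Prior: Beta(4, 4).
Data: 6 successes in 11 trials (from the sequence). The binomial likelihood contributes p^6(1−p)^5, so the posterior is Beta(4+6, 4+5) = Beta(10, 9).
For Beta(a, b) with a, b > 1 the mode is (a−1)/(a+b−2) = 9/17 ≈ 0.5294.

p̂_MAP = 0.5294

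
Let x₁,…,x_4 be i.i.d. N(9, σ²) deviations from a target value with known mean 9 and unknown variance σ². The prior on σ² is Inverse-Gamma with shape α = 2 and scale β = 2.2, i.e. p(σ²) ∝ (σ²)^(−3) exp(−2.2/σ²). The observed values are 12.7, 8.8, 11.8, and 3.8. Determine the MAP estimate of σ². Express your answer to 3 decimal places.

Sum of squared deviations about the known mean: SS = (12.7−9)² + (8.8−9)² + (11.8−9)² + (3.8−9)² = 48.61.
The Normal likelihood contributes (σ²)^(−n/2) exp(−SS/(2σ²)), so the posterior is Inverse-Gamma(α + n/2, β + SS/2) = Inverse-Gamma(4, 26.505).
The mode of Inverse-Gamma(a, b) is b/(a+1) = 26.505/5 ≈ 5.301.

σ̂²_MAP = 5.301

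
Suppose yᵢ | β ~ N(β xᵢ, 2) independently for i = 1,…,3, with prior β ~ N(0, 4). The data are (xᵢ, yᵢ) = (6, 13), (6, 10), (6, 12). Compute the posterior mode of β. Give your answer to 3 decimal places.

β̂_MAP = 1.935

log p(β | y) = −Σ(yᵢ − βxᵢ)²/(2·2) − β²/(2·4) + const.
Setting the derivative to zero: Σxᵢ(yᵢ − βxᵢ)/2 − β/4 = 0, so β = Σxᵢyᵢ / (Σxᵢ² + σ²/τ²).
Σxᵢyᵢ = 6·13 + 6·10 + 6·12 = 210; Σxᵢ² = 108; σ²/τ² = 0.5.
β̂_MAP = 210 / (108 + 0.5) = 210/108.5 ≈ 1.935.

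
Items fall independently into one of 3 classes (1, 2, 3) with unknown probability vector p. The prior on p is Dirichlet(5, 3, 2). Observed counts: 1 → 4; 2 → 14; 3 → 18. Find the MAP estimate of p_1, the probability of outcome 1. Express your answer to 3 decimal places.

MAP estimate: 0.186

The posterior is Dirichlet(αᵢ + nᵢ) = Dirichlet(9, 17, 20).
For a Dirichlet(a₁,…,a_K) with all aᵢ > 1, the mode has j-th component (aⱼ − 1)/(Σaᵢ − K).
Here Σaᵢ = 46 and K = 3, so p_1 = (9 − 1)/(46 − 3) = 8/43 ≈ 0.186.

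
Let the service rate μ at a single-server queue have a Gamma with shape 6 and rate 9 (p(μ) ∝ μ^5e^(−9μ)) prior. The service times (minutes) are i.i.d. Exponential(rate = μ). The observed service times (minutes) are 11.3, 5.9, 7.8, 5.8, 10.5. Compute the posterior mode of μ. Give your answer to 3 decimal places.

μ̂_MAP = 0.199

The Exponential(rate=μ) likelihood is ∝ μ^n e^(−μΣtᵢ). Here n = 5 and Σtᵢ = 11.3 + 5.9 + 7.8 + 5.8 + 10.5 = 41.3.
Posterior ∝ μ^5e^(−9μ) · μ^5e^(−41.3μ) = μ^10e^(−50.3μ), i.e. Gamma(11, 50.3).
Mode = (a−1)/b = 10/50.3 ≈ 0.199.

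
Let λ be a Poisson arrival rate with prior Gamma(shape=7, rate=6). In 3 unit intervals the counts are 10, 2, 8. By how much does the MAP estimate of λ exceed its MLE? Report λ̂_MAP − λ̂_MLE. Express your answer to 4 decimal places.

MAP − MLE = -3.7778

Σxᵢ = 20. Posterior is Gamma(27, 9); MAP = (27−1)/9 = 26/9 ≈ 2.88889.
MLE = x̄ = 20/3 ≈ 6.66667.
Difference = 26/9 − 20/3 = -34/9 ≈ -3.7778.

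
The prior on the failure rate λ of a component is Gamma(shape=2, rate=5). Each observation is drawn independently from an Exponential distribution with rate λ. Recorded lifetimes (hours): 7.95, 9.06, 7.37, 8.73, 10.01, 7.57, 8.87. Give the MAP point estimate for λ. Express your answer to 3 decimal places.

The Exponential(rate=λ) likelihood is ∝ λ^n e^(−λΣtᵢ). Here n = 7 and Σtᵢ = 7.95 + 9.06 + 7.37 + 8.73 + 10.01 + 7.57 + 8.87 = 59.56.
Posterior ∝ λe^(−5λ) · λ^7e^(−59.56λ) = λ^8e^(−64.56λ), i.e. Gamma(9, 64.56).
Mode = (a−1)/b = 8/64.56 ≈ 0.124.

λ̂_MAP = 0.124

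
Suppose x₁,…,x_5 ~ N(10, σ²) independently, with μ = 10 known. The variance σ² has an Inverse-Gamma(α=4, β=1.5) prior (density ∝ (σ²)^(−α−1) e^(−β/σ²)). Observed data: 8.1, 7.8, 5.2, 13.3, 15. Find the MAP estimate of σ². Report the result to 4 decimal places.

σ̂²_MAP = 4.6920

Sum of squared deviations about the known mean: SS = (8.1−10)² + (7.8−10)² + (5.2−10)² + (13.3−10)² + (15−10)² = 67.38.
The Normal likelihood contributes (σ²)^(−n/2) exp(−SS/(2σ²)), so the posterior is Inverse-Gamma(α + n/2, β + SS/2) = Inverse-Gamma(6.5, 35.19).
The mode of Inverse-Gamma(a, b) is b/(a+1) = 35.19/7.5 ≈ 4.6920.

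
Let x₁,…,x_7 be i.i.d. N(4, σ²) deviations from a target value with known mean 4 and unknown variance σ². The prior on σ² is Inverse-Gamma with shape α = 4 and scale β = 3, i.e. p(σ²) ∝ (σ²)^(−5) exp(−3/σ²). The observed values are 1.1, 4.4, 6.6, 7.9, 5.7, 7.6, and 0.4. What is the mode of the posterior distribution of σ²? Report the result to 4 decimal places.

σ̂²_MAP = 3.8441

Sum of squared deviations about the known mean: SS = (1.1−4)² + (4.4−4)² + (6.6−4)² + (7.9−4)² + (5.7−4)² + (7.6−4)² + (0.4−4)² = 59.35.
The Normal likelihood contributes (σ²)^(−n/2) exp(−SS/(2σ²)), so the posterior is Inverse-Gamma(α + n/2, β + SS/2) = Inverse-Gamma(7.5, 32.675).
The mode of Inverse-Gamma(a, b) is b/(a+1) = 32.675/8.5 ≈ 3.8441.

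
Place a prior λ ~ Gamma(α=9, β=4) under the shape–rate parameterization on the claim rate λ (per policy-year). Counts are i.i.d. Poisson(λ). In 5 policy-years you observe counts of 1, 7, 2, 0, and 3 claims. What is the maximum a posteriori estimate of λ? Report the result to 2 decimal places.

Σxᵢ = 1+7+2+0+3 = 13, with n = 5.
Posterior ∝ λ^8e^(−4λ) · λ^13e^(−5λ) = λ^21e^(−9λ), i.e. Gamma(shape=22, rate=9).
The mode of a Gamma(a, b) with a ≥ 1 (shape–rate) is (a−1)/b = 21/9 ≈ 2.33.

λ̂_MAP = 2.33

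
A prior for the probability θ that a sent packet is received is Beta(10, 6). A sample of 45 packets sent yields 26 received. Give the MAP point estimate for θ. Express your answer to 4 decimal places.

Prior: Beta(10, 6).
Data: 26 successes in 45 trials. The binomial likelihood contributes θ^26(1−θ)^19, so the posterior is Beta(10+26, 6+19) = Beta(36, 25).
For Beta(a, b) with a, b > 1 the mode is (a−1)/(a+b−2) = 35/59 ≈ 0.5932.

θ̂_MAP = 0.5932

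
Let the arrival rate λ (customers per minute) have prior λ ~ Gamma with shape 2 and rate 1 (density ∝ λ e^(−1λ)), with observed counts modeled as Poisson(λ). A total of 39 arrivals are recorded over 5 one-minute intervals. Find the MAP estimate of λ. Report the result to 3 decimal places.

Σxᵢ = 39, n = 5.
Posterior ∝ λe^(−1λ) · λ^39e^(−5λ) = λ^40e^(−6λ), i.e. Gamma(shape=41, rate=6).
The mode of a Gamma(a, b) with a ≥ 1 (shape–rate) is (a−1)/b = 40/6 ≈ 6.667.

λ̂_MAP = 6.667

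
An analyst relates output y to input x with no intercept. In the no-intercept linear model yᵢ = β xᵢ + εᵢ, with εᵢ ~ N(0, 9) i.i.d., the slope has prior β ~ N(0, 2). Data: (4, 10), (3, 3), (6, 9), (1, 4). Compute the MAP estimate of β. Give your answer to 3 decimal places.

log p(β | y) = −Σ(yᵢ − βxᵢ)²/(2·9) − β²/(2·2) + const.
Setting the derivative to zero: Σxᵢ(yᵢ − βxᵢ)/9 − β/2 = 0, so β = Σxᵢyᵢ / (Σxᵢ² + σ²/τ²).
Σxᵢyᵢ = 4·10 + 3·3 + 6·9 + 1·4 = 107; Σxᵢ² = 62; σ²/τ² = 4.5.
β̂_MAP = 107 / (62 + 4.5) = 107/66.5 ≈ 1.609.

β̂_MAP = 1.609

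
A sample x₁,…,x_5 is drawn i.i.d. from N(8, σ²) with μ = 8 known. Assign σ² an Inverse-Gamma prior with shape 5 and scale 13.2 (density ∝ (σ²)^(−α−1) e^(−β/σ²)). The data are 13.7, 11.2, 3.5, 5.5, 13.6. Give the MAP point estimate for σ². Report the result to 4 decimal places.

σ̂²_MAP = 7.4700

Sum of squared deviations about the known mean: SS = (13.7−8)² + (11.2−8)² + (3.5−8)² + (5.5−8)² + (13.6−8)² = 100.59.
The Normal likelihood contributes (σ²)^(−n/2) exp(−SS/(2σ²)), so the posterior is Inverse-Gamma(α + n/2, β + SS/2) = Inverse-Gamma(7.5, 63.495).
The mode of Inverse-Gamma(a, b) is b/(a+1) = 63.495/8.5 ≈ 7.4700.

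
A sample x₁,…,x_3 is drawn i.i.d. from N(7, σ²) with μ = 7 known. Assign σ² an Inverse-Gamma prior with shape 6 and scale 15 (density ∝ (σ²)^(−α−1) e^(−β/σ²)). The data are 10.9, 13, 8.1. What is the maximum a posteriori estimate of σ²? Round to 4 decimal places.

Sum of squared deviations about the known mean: SS = (10.9−7)² + (13−7)² + (8.1−7)² = 52.42.
The Normal likelihood contributes (σ²)^(−n/2) exp(−SS/(2σ²)), so the posterior is Inverse-Gamma(α + n/2, β + SS/2) = Inverse-Gamma(7.5, 41.21).
The mode of Inverse-Gamma(a, b) is b/(a+1) = 41.21/8.5 ≈ 4.8482.

σ̂²_MAP = 4.8482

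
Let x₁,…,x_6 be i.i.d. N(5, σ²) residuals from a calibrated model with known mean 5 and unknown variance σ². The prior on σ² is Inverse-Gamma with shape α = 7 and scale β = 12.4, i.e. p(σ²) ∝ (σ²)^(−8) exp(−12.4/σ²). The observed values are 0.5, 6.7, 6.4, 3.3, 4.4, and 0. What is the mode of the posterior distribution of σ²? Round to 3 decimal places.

Sum of squared deviations about the known mean: SS = (0.5−5)² + (6.7−5)² + (6.4−5)² + (3.3−5)² + (4.4−5)² + (0−5)² = 53.35.
The Normal likelihood contributes (σ²)^(−n/2) exp(−SS/(2σ²)), so the posterior is Inverse-Gamma(α + n/2, β + SS/2) = Inverse-Gamma(10, 39.075).
The mode of Inverse-Gamma(a, b) is b/(a+1) = 39.075/11 ≈ 3.552.

σ̂²_MAP = 3.552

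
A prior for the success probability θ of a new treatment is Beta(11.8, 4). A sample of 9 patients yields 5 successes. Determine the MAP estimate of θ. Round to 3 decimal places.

Prior: Beta(11.8, 4).
Data: 5 successes in 9 trials. The binomial likelihood contributes θ^5(1−θ)^4, so the posterior is Beta(11.8+5, 4+4) = Beta(16.8, 8).
For Beta(a, b) with a, b > 1 the mode is (a−1)/(a+b−2) = 15.8/22.8 ≈ 0.693.

θ̂_MAP = 0.693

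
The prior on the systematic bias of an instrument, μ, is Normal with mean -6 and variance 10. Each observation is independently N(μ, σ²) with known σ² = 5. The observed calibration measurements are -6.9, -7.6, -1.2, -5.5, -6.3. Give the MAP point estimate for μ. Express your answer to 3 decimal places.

μ̂_MAP = -5.545

n = 5; x̄ = ((-6.9) + (-7.6) + (-1.2) + (-5.5) + (-6.3))/5 = -27.5/5 = -5.5.
For a Normal prior and Normal likelihood with known variance, the posterior is Normal; its mode equals its mean, the precision-weighted average.
Prior precision 1/σ₀² = 1/10 = 0.1; data precision n/σ² = 5/5 = 1.
μ̂ = (0.1·(-6) + 1·(-5.5)) / (0.1 + 1) = (-6.1)/1.1 = -61/11 ≈ -5.545.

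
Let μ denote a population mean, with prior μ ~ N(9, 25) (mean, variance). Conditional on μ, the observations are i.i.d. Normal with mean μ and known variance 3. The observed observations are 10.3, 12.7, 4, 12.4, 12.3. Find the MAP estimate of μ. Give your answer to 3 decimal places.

μ̂_MAP = 10.309

n = 5; x̄ = (10.3 + 12.7 + 4 + 12.4 + 12.3)/5 = 51.7/5 = 10.34.
For a Normal prior and Normal likelihood with known variance, the posterior is Normal; its mode equals its mean, the precision-weighted average.
Prior precision 1/σ₀² = 1/25 = 0.04; data precision n/σ² = 5/3.
μ̂ = (0.04·9 + (5/3)·10.34) / (0.04 + 5/3) = (2639/150)/(128/75) = 10.30859375 ≈ 10.309.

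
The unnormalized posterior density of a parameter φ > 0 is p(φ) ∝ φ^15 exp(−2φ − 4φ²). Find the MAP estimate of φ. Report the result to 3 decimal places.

ℓ'(φ) = 15/φ − 2 − 8φ. Setting this to zero and multiplying by φ: 8φ² + 2φ − 15 = 0.
φ = (−2 + √(2² + 4·8·15)) / (2·8) = (−2 + √484) / 16 = (−2 + 22)/16 = 5/4.
ℓ''(φ) = −15/φ² − 8 < 0, confirming a maximum.

φ̂_MAP = 1.250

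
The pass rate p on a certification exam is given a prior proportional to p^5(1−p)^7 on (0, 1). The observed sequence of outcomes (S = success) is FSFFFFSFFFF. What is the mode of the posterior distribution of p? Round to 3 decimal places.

The prior density ∝ p^5(1−p)^7 is the kernel of Beta(6, 8).
Data: 2 successes in 11 trials (from the sequence). The binomial likelihood contributes p^2(1−p)^9, so the posterior is Beta(6+2, 8+9) = Beta(8, 17).
For Beta(a, b) with a, b > 1 the mode is (a−1)/(a+b−2) = 7/23 ≈ 0.304.

p̂_MAP = 0.304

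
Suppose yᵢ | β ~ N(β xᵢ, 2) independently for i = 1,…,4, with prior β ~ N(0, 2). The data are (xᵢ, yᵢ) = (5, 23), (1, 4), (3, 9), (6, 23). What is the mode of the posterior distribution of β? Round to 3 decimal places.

β̂_MAP = 3.944

log p(β | y) = −Σ(yᵢ − βxᵢ)²/(2·2) − β²/(2·2) + const.
Setting the derivative to zero: Σxᵢ(yᵢ − βxᵢ)/2 − β/2 = 0, so β = Σxᵢyᵢ / (Σxᵢ² + σ²/τ²).
Σxᵢyᵢ = 5·23 + 1·4 + 3·9 + 6·23 = 284; Σxᵢ² = 71; σ²/τ² = 1.
β̂_MAP = 284 / (71 + 1) = 284/72 ≈ 3.944.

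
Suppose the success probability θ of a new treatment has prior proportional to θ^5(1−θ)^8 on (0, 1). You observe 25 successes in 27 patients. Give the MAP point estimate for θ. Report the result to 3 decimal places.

The prior density ∝ θ^5(1−θ)^8 is the kernel of Beta(6, 9).
Data: 25 successes in 27 trials. The binomial likelihood contributes θ^25(1−θ)^2, so the posterior is Beta(6+25, 9+2) = Beta(31, 11).
For Beta(a, b) with a, b > 1 the mode is (a−1)/(a+b−2) = 30/40 ≈ 0.750.

θ̂_MAP = 0.750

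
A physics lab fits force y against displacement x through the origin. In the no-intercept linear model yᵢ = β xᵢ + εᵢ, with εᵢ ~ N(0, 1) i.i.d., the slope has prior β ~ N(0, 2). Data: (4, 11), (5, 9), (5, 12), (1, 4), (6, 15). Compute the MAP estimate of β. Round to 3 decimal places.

log p(β | y) = −Σ(yᵢ − βxᵢ)²/(2·1) − β²/(2·2) + const.
Setting the derivative to zero: Σxᵢ(yᵢ − βxᵢ)/1 − β/2 = 0, so β = Σxᵢyᵢ / (Σxᵢ² + σ²/τ²).
Σxᵢyᵢ = 4·11 + 5·9 + 5·12 + 1·4 + 6·15 = 243; Σxᵢ² = 103; σ²/τ² = 0.5.
β̂_MAP = 243 / (103 + 0.5) = 243/103.5 ≈ 2.348.

β̂_MAP = 2.348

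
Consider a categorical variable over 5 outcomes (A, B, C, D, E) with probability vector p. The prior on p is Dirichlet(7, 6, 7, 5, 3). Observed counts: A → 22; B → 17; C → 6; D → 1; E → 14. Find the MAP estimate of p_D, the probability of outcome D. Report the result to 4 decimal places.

MAP estimate of p_D = 0.0602

The posterior is Dirichlet(αᵢ + nᵢ) = Dirichlet(29, 23, 13, 6, 17).
For a Dirichlet(a₁,…,a_K) with all aᵢ > 1, the mode has j-th component (aⱼ − 1)/(Σaᵢ − K).
Here Σaᵢ = 88 and K = 5, so p_D = (6 − 1)/(88 − 5) = 5/83 ≈ 0.0602.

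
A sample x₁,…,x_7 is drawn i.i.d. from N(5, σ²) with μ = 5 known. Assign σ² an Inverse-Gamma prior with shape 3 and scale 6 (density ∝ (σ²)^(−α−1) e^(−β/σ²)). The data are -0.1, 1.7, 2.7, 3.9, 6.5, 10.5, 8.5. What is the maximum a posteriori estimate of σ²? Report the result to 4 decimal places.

Sum of squared deviations about the known mean: SS = (-0.1−5)² + (1.7−5)² + (2.7−5)² + (3.9−5)² + (6.5−5)² + (10.5−5)² + (8.5−5)² = 88.15.
The Normal likelihood contributes (σ²)^(−n/2) exp(−SS/(2σ²)), so the posterior is Inverse-Gamma(α + n/2, β + SS/2) = Inverse-Gamma(6.5, 50.075).
The mode of Inverse-Gamma(a, b) is b/(a+1) = 50.075/7.5 ≈ 6.6767.

σ̂²_MAP = 6.6767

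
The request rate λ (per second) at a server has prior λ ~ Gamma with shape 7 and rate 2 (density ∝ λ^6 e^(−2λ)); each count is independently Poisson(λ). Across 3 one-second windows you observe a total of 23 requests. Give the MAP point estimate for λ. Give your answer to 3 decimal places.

Σxᵢ = 23, n = 3.
Posterior ∝ λ^6e^(−2λ) · λ^23e^(−3λ) = λ^29e^(−5λ), i.e. Gamma(shape=30, rate=5).
The mode of a Gamma(a, b) with a ≥ 1 (shape–rate) is (a−1)/b = 29/5 ≈ 5.800.

λ̂_MAP = 5.800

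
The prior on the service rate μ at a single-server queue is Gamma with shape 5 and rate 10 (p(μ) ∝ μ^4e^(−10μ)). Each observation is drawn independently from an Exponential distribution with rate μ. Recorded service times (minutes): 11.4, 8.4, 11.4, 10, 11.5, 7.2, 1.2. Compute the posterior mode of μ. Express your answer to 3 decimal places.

The Exponential(rate=μ) likelihood is ∝ μ^n e^(−μΣtᵢ). Here n = 7 and Σtᵢ = 11.4 + 8.4 + 11.4 + 10 + 11.5 + 7.2 + 1.2 = 61.1.
Posterior ∝ μ^4e^(−10μ) · μ^7e^(−61.1μ) = μ^11e^(−71.1μ), i.e. Gamma(12, 71.1).
Mode = (a−1)/b = 11/71.1 ≈ 0.155.

μ̂_MAP = 0.155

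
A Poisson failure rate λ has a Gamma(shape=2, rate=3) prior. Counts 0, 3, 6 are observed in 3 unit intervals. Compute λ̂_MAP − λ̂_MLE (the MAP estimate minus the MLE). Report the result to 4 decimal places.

MAP − MLE = -1.3333

Σxᵢ = 9. Posterior is Gamma(11, 6); MAP = (11−1)/6 = 10/6 ≈ 1.66667.
MLE = x̄ = 9/3 ≈ 3.00000.
Difference = 10/6 − 9/3 = -4/3 ≈ -1.3333.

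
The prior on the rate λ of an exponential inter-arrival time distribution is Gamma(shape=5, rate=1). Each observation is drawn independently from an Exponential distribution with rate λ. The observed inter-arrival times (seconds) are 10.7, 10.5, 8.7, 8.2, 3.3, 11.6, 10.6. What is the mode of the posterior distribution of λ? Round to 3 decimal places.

λ̂_MAP = 0.170

The Exponential(rate=λ) likelihood is ∝ λ^n e^(−λΣtᵢ). Here n = 7 and Σtᵢ = 10.7 + 10.5 + 8.7 + 8.2 + 3.3 + 11.6 + 10.6 = 63.6.
Posterior ∝ λ^4e^(−1λ) · λ^7e^(−63.6λ) = λ^11e^(−64.6λ), i.e. Gamma(12, 64.6).
Mode = (a−1)/b = 11/64.6 ≈ 0.170.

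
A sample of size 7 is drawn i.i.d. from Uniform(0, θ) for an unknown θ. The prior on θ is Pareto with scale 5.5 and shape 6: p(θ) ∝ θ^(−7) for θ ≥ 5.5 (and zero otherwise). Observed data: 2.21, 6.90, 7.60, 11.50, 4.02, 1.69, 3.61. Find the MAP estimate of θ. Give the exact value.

The Uniform(0, θ) likelihood is θ^(−n) for θ ≥ max(xᵢ), zero otherwise. Here max(xᵢ) = 11.50.
Posterior ∝ θ^(−7) · θ^(−7) = θ^(−14) on θ ≥ max(5.5, 11.50) = 11.50.
This density is strictly decreasing in θ, so the posterior mode lies at the lower boundary of the support.

θ̂_MAP = 11.50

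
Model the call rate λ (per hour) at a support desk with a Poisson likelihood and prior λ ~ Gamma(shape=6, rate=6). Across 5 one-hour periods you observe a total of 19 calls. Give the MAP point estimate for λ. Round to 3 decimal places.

λ̂_MAP = 2.182

Σxᵢ = 19, n = 5.
Posterior ∝ λ^5e^(−6λ) · λ^19e^(−5λ) = λ^24e^(−11λ), i.e. Gamma(shape=25, rate=11).
The mode of a Gamma(a, b) with a ≥ 1 (shape–rate) is (a−1)/b = 24/11 ≈ 2.182.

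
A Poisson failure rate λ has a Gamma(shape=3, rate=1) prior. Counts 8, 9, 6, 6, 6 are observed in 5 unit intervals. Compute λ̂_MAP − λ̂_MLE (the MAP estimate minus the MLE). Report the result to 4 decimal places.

MAP − MLE = -0.8333

Σxᵢ = 35. Posterior is Gamma(38, 6); MAP = (38−1)/6 = 37/6 ≈ 6.16667.
MLE = x̄ = 35/5 ≈ 7.00000.
Difference = 37/6 − 35/5 = -5/6 ≈ -0.8333.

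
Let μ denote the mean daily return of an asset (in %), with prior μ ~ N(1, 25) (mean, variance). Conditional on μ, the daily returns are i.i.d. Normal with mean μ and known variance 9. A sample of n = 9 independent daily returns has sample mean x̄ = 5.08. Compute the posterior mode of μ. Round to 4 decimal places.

n = 9, x̄ = 5.08.
For a Normal prior and Normal likelihood with known variance, the posterior is Normal; its mode equals its mean, the precision-weighted average.
Prior precision 1/σ₀² = 1/25 = 0.04; data precision n/σ² = 9/9 = 1.
μ̂ = (0.04·1 + 1·5.08) / (0.04 + 1) = 5.12/1.04 = 64/13 ≈ 4.9231.

μ̂_MAP = 4.9231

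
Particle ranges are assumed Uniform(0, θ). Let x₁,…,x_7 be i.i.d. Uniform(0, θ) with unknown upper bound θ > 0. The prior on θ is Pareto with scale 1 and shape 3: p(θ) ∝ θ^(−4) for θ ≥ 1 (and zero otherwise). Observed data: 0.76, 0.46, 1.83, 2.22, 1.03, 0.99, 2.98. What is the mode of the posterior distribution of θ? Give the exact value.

θ̂_MAP = 2.98

The Uniform(0, θ) likelihood is θ^(−n) for θ ≥ max(xᵢ), zero otherwise. Here max(xᵢ) = 2.98.
Posterior ∝ θ^(−4) · θ^(−7) = θ^(−11) on θ ≥ max(1, 2.98) = 2.98.
This density is strictly decreasing in θ, so the posterior mode lies at the lower boundary of the support.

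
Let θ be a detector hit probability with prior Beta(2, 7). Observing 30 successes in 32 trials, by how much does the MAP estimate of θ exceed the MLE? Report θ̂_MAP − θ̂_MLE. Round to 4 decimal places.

Posterior is Beta(32, 9); MAP = (32−1)/(41−2) = 31/39 ≈ 0.79487.
MLE ignores the prior: θ̂_MLE = k/n = 30/32 ≈ 0.93750.
Difference = 31/39 − 30/32 = -89/624 ≈ -0.1426.

MAP − MLE = -0.1426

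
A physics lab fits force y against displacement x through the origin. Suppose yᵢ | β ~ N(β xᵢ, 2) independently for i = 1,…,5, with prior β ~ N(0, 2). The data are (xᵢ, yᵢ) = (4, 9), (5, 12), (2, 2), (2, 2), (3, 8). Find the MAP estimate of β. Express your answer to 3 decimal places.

log p(β | y) = −Σ(yᵢ − βxᵢ)²/(2·2) − β²/(2·2) + const.
Setting the derivative to zero: Σxᵢ(yᵢ − βxᵢ)/2 − β/2 = 0, so β = Σxᵢyᵢ / (Σxᵢ² + σ²/τ²).
Σxᵢyᵢ = 4·9 + 5·12 + 2·2 + 2·2 + 3·8 = 128; Σxᵢ² = 58; σ²/τ² = 1.
β̂_MAP = 128 / (58 + 1) = 128/59 ≈ 2.169.

β̂_MAP = 2.169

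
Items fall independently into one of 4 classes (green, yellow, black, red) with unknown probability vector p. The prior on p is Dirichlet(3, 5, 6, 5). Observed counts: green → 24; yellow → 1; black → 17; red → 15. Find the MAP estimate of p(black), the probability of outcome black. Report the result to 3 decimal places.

The posterior is Dirichlet(αᵢ + nᵢ) = Dirichlet(27, 6, 23, 20).
For a Dirichlet(a₁,…,a_K) with all aᵢ > 1, the mode has j-th component (aⱼ − 1)/(Σaᵢ − K).
Here Σaᵢ = 76 and K = 4, so p(black) = (23 − 1)/(76 − 4) = 22/72 ≈ 0.306.

MAP estimate of p(black) = 0.306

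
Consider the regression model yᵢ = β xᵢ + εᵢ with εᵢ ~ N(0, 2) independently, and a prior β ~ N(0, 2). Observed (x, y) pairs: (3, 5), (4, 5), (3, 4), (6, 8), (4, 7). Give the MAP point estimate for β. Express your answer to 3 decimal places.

log p(β | y) = −Σ(yᵢ − βxᵢ)²/(2·2) − β²/(2·2) + const.
Setting the derivative to zero: Σxᵢ(yᵢ − βxᵢ)/2 − β/2 = 0, so β = Σxᵢyᵢ / (Σxᵢ² + σ²/τ²).
Σxᵢyᵢ = 3·5 + 4·5 + 3·4 + 6·8 + 4·7 = 123; Σxᵢ² = 86; σ²/τ² = 1.
β̂_MAP = 123 / (86 + 1) = 123/87 ≈ 1.414.

β̂_MAP = 1.414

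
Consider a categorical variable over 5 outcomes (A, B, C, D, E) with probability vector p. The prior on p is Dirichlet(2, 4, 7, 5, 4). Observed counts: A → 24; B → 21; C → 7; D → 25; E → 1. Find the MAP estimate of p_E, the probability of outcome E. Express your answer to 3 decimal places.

The posterior is Dirichlet(αᵢ + nᵢ) = Dirichlet(26, 25, 14, 30, 5).
For a Dirichlet(a₁,…,a_K) with all aᵢ > 1, the mode has j-th component (aⱼ − 1)/(Σaᵢ − K).
Here Σaᵢ = 100 and K = 5, so p_E = (5 − 1)/(100 − 5) = 4/95 ≈ 0.042.

MAP estimate of p_E = 0.042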